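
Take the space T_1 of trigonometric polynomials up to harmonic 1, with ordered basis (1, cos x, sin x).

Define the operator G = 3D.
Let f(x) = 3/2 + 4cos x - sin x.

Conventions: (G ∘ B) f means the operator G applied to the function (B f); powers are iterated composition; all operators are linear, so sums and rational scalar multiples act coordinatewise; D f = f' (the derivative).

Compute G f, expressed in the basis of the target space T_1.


D f = -cos x - 4sin x
(3D) f = -3cos x - 12sin x

g(x) = -3cos x - 12sin x


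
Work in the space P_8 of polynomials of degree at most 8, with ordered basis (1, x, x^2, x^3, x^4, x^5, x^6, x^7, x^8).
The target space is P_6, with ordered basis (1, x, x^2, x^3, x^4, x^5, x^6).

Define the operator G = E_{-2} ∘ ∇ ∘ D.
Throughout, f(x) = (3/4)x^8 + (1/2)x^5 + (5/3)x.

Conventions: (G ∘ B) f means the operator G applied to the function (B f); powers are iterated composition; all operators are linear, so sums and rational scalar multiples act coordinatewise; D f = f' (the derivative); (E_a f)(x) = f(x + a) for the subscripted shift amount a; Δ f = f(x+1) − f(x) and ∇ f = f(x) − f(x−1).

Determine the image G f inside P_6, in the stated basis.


the result is g(x) = 42x^6 - 630x^5 + 3990x^4 - 13640x^3 + 26511x^2 - 27740x + 24383/2

D f = 6x^7 + (5/2)x^4 + 5/3
∇ D f = 42x^6 - 126x^5 + 210x^4 - 200x^3 + 111x^2 - 32x + 7/2
E_{-2} ∇ D f = 42x^6 - 630x^5 + 3990x^4 - 13640x^3 + 26511x^2 - 27740x + 24383/2


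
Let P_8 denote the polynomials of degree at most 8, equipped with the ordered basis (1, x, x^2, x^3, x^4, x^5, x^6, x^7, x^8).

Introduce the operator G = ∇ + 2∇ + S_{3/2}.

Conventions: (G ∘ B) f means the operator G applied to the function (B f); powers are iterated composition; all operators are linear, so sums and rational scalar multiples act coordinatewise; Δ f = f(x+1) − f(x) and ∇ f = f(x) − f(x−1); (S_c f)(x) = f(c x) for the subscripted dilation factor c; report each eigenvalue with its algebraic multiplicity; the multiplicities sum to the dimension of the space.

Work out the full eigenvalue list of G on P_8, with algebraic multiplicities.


image of 1: 1
image of x: (3/2)x + 3
image of x^2: (9/4)x^2 + 6x - 3
image of x^3: (27/8)x^3 + 9x^2 - 9x + 3
image of x^4: (81/16)x^4 + 12x^3 - 18x^2 + 12x - 3
image of x^5: (243/32)x^5 + 15x^4 - 30x^3 + 30x^2 - 15x + 3
image of x^6: (729/64)x^6 + 18x^5 - 45x^4 + 60x^3 - 45x^2 + 18x - 3
image of x^7: (2187/128)x^7 + 21x^6 - 63x^5 + 105x^4 - 105x^3 + 63x^2 - 21x + 3
image of x^8: (6561/256)x^8 + 24x^7 - 84x^6 + 168x^5 - 210x^4 + 168x^3 - 84x^2 + 24x - 3
the matrix is upper triangular; its diagonal is (1, 3/2, 9/4, 27/8, 81/16, 243/32, 729/64, 2187/128, 6561/256)
for a triangular matrix the eigenvalues are the diagonal entries, with algebraic multiplicity their repetition count

λ = 1 (multiplicity 1), λ = 3/2 (multiplicity 1), λ = 9/4 (multiplicity 1), λ = 27/8 (multiplicity 1), λ = 81/16 (multiplicity 1), λ = 243/32 (multiplicity 1), λ = 729/64 (multiplicity 1), λ = 2187/128 (multiplicity 1), λ = 6561/256 (multiplicity 1)


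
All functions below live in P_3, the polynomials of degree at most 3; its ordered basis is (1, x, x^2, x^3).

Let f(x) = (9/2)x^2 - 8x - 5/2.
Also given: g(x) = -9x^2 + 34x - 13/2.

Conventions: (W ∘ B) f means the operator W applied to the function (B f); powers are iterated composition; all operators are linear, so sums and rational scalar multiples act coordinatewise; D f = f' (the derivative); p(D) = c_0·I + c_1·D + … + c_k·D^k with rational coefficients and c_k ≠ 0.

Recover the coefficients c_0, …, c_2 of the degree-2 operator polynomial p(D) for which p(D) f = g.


D^0 f = (9/2)x^2 - 8x - 5/2
D^1 f = 9x - 8
D^2 f = 9
matching coefficients of g against c_0 f + c_1 Df + … from the top degree down determines the c_i
solution: c_0 = -2, c_1 = 2, c_2 = 1/2

c_0 = -2, c_1 = 2, c_2 = 1/2


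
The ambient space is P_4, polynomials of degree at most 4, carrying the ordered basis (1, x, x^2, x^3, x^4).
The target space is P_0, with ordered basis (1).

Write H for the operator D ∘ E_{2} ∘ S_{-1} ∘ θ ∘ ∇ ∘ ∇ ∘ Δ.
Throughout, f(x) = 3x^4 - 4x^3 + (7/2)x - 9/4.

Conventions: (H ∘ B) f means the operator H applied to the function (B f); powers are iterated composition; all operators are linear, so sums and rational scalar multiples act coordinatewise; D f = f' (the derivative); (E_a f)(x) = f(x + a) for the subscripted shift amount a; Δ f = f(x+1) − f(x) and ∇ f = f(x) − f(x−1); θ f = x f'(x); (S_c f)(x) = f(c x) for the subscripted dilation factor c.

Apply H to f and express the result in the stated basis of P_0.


the result is g(x) = -72

Δ f = 12x^3 + 6x^2 + 5/2
∇ Δ f = 36x^2 - 24x + 6
∇ ∇ Δ f = 72x - 60
θ ∇ ∇ Δ f = 72x
S_{-1} (θ ∘ ∇ ∘ ∇) Δ f = -72x
E_{2} S_{-1} (θ ∘ ∇ ∘ ∇) Δ f = -72x - 144
D E_{2} S_{-1} (θ ∘ ∇ ∘ ∇) Δ f = -72


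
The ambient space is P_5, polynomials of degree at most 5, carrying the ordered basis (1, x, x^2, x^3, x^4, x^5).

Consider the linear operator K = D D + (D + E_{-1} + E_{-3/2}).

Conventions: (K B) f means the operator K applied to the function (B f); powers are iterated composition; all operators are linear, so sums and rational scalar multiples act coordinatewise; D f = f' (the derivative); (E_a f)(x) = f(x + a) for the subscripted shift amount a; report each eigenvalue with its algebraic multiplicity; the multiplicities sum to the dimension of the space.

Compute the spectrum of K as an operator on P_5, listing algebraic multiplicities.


image of 1: 2
image of x: 2x - 3/2
image of x^2: 2x^2 - 3x + 21/4
image of x^3: 2x^3 - (9/2)x^2 + (63/4)x - 35/8
image of x^4: 2x^4 - 6x^3 + (63/2)x^2 - (35/2)x + 97/16
image of x^5: 2x^5 - (15/2)x^4 + (105/2)x^3 - (175/4)x^2 + (485/16)x - 275/32
the matrix is upper triangular; its diagonal is (2, 2, 2, 2, 2, 2)
for a triangular matrix the eigenvalues are the diagonal entries, with algebraic multiplicity their repetition count

λ = 2 (multiplicity 6)


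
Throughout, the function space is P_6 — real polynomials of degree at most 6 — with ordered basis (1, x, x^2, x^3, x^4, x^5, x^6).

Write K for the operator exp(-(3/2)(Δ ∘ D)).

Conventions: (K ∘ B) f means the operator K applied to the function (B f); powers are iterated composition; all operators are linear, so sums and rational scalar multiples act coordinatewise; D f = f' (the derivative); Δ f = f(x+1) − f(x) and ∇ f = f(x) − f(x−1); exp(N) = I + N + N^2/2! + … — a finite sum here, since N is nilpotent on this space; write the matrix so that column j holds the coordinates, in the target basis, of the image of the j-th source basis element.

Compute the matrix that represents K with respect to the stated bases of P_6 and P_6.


image of 1: 1
image of x: x
image of x^2: x^2 - 3
image of x^3: x^3 - 9x - 9/2
image of x^4: x^4 - 18x^2 - 18x + 21
image of x^5: x^5 - 30x^3 - 45x^2 + 105x + 255/2
image of x^6: x^6 - 45x^4 - 90x^3 + 315x^2 + 765x + 117/2
each image's coordinates form column j of the matrix

the matrix is [[1, 0, -3, -9/2, 21, 255/2, 117/2]; [0, 1, 0, -9, -18, 105, 765]; [0, 0, 1, 0, -18, -45, 315]; [0, 0, 0, 1, 0, -30, -90]; [0, 0, 0, 0, 1, 0, -45]; [0, 0, 0, 0, 0, 1, 0]; [0, 0, 0, 0, 0, 0, 1]] (rows listed top to bottom)


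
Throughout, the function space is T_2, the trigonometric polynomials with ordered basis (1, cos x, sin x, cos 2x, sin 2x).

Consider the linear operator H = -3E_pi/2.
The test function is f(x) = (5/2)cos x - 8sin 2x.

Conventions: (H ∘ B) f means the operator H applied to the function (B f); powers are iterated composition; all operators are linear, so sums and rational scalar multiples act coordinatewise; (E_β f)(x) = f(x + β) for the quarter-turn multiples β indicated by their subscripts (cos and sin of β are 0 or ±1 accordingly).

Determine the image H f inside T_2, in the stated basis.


g(x) = (15/2)sin x - 24sin 2x

E_pi/2 f = -(5/2)sin x + 8sin 2x
(-3E_pi/2) f = (15/2)sin x - 24sin 2x


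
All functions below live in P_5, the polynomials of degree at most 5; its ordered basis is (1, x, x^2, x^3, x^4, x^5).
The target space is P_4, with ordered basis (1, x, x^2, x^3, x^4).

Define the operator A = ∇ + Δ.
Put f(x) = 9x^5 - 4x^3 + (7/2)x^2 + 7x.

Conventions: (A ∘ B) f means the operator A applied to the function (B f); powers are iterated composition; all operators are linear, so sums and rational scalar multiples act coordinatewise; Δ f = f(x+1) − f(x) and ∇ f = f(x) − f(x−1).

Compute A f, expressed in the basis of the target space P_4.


g(x) = 90x^4 + 156x^2 + 14x + 24

∇ f = 45x^4 - 90x^3 + 78x^2 - 26x + 17/2
Δ f = 45x^4 + 90x^3 + 78x^2 + 40x + 31/2
(∇ + Δ) f = 90x^4 + 156x^2 + 14x + 24


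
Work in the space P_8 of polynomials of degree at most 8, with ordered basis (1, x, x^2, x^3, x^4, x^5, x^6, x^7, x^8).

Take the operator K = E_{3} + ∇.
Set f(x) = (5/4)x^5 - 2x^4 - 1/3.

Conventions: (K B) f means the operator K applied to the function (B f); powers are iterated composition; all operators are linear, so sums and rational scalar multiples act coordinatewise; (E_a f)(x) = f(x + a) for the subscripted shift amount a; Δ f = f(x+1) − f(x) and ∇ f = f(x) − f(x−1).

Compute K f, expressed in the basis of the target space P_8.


g(x) = (5/4)x^5 + 23x^4 + 68x^3 + 254x^2 + 276x + 434/3

E_{3} f = (5/4)x^5 + (67/4)x^4 + (177/2)x^3 + (459/2)x^2 + (1161/4)x + 1697/12
∇ f = (25/4)x^4 - (41/2)x^3 + (49/2)x^2 - (57/4)x + 13/4
(E_{3} + ∇) f = (5/4)x^5 + 23x^4 + 68x^3 + 254x^2 + 276x + 434/3


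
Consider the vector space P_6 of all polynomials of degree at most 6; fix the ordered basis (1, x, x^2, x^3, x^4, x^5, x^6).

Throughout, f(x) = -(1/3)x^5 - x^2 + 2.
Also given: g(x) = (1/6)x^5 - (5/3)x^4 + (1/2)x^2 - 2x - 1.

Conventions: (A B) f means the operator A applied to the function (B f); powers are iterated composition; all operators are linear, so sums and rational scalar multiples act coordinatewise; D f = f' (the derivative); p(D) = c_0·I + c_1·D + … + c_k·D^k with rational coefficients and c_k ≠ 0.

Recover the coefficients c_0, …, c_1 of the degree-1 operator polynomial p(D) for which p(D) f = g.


p(D) = -(1/2)·I + D, i.e. c_0 = -1/2, c_1 = 1

D^0 f = -(1/3)x^5 - x^2 + 2
D^1 f = -(5/3)x^4 - 2x
matching coefficients of g against c_0 f + c_1 Df + … from the top degree down determines the c_i
solution: c_0 = -1/2, c_1 = 1


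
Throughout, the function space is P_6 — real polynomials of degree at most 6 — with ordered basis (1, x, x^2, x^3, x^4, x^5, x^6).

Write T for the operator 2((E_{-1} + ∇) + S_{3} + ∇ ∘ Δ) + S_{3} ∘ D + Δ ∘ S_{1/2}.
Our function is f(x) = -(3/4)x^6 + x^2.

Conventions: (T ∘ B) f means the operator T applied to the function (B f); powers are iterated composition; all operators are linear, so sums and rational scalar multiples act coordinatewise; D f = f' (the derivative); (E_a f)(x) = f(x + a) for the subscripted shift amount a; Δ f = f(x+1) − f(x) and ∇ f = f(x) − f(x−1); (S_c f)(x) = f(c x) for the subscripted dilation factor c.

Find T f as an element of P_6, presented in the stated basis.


the image equals g(x) = -1095x^6 - (139977/128)x^5 - (11565/256)x^4 - (15/64)x^3 - (6445/256)x^2 + (823/128)x + 317/256

E_{-1} f = -(3/4)x^6 + (9/2)x^5 - (45/4)x^4 + 15x^3 - (41/4)x^2 + (5/2)x + 1/4
∇ f = -(9/2)x^5 + (45/4)x^4 - 15x^3 + (45/4)x^2 - (5/2)x - 1/4
(E_{-1} + ∇) f = -(3/4)x^6 + x^2
S_{3} f = -(2187/4)x^6 + 9x^2
Δ f = -(9/2)x^5 - (45/4)x^4 - 15x^3 - (45/4)x^2 - (5/2)x + 1/4
∇ Δ f = -(45/2)x^4 - (45/2)x^2 + 1/2
((E_{-1} + ∇) + S_{3} + ∇ ∘ Δ) f = -(1095/2)x^6 - (45/2)x^4 - (25/2)x^2 + 1/2
(2((E_{-1} + ∇) + S_{3} + ∇ ∘ Δ)) f = -1095x^6 - 45x^4 - 25x^2 + 1
D f = -(9/2)x^5 + 2x
S_{3} D f = -(2187/2)x^5 + 6x
S_{1/2} f = -(3/256)x^6 + (1/4)x^2
Δ S_{1/2} f = -(9/128)x^5 - (45/256)x^4 - (15/64)x^3 - (45/256)x^2 + (55/128)x + 61/256
(2((E_{-1} + ∇) + S_{3} + ∇ ∘ Δ) + S_{3} ∘ D + Δ ∘ S_{1/2}) f = -1095x^6 - (139977/128)x^5 - (11565/256)x^4 - (15/64)x^3 - (6445/256)x^2 + (823/128)x + 317/256


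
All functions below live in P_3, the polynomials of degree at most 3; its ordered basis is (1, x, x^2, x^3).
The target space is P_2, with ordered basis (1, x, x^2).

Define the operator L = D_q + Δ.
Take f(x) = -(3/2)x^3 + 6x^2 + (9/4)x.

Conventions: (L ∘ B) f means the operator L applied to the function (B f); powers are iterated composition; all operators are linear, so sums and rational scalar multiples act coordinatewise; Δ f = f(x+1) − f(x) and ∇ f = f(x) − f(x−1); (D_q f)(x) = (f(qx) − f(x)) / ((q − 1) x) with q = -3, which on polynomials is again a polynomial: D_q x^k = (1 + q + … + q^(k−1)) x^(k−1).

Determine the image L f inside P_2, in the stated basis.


D_q f = -(21/2)x^2 - 12x + 9/4
Δ f = -(9/2)x^2 + (15/2)x + 27/4
(D_q + Δ) f = -15x^2 - (9/2)x + 9

the result is g(x) = -15x^2 - (9/2)x + 9


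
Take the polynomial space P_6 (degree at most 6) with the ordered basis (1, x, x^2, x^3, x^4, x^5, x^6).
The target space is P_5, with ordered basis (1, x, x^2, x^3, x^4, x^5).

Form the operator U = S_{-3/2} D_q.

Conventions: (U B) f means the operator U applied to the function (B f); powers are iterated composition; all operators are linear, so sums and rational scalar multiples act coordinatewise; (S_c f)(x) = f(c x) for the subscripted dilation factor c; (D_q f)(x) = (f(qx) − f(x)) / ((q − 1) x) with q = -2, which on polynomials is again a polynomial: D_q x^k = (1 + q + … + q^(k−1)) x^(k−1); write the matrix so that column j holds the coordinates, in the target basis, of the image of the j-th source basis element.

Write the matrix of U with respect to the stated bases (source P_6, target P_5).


the matrix is [[0, 1, 0, 0, 0, 0, 0]; [0, 0, 3/2, 0, 0, 0, 0]; [0, 0, 0, 27/4, 0, 0, 0]; [0, 0, 0, 0, 135/8, 0, 0]; [0, 0, 0, 0, 0, 891/16, 0]; [0, 0, 0, 0, 0, 0, 5103/32]] (rows listed top to bottom)

image of 1: 0
image of x: 1
image of x^2: (3/2)x
image of x^3: (27/4)x^2
image of x^4: (135/8)x^3
image of x^5: (891/16)x^4
image of x^6: (5103/32)x^5
each image's coordinates form column j of the matrix


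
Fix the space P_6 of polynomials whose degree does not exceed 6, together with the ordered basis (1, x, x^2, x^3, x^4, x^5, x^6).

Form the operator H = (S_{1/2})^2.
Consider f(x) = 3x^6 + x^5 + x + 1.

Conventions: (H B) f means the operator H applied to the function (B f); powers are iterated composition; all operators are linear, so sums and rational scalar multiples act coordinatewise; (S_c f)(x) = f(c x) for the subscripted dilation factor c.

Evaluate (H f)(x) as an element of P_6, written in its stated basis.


the result is g(x) = (3/4096)x^6 + (1/1024)x^5 + (1/4)x + 1

S_{1/2} f = (3/64)x^6 + (1/32)x^5 + (1/2)x + 1
S_{1/2} S_{1/2} f = (3/4096)x^6 + (1/1024)x^5 + (1/4)x + 1


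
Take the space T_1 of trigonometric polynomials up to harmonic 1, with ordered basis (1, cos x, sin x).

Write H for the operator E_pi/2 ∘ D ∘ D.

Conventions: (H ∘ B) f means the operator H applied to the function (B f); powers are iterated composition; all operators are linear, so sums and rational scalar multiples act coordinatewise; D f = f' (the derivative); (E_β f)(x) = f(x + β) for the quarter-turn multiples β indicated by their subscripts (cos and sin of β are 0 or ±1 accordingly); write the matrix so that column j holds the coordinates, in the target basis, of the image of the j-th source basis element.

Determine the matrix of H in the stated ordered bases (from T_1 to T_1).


image of 1: 0
image of cos x: sin x
image of sin x: -cos x
each image's coordinates form column j of the matrix

the matrix is [[0, 0, 0]; [0, 0, -1]; [0, 1, 0]] (rows listed top to bottom)


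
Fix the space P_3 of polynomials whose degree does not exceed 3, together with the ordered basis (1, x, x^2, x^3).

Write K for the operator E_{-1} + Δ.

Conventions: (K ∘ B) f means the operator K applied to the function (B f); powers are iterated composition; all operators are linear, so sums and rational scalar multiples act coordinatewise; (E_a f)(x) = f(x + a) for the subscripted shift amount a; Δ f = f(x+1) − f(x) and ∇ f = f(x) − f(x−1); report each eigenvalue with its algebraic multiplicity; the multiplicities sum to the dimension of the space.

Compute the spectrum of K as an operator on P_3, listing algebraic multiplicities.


image of 1: 1
image of x: x
image of x^2: x^2 + 2
image of x^3: x^3 + 6x
the matrix is upper triangular; its diagonal is (1, 1, 1, 1)
for a triangular matrix the eigenvalues are the diagonal entries, with algebraic multiplicity their repetition count

λ = 1 (multiplicity 4)


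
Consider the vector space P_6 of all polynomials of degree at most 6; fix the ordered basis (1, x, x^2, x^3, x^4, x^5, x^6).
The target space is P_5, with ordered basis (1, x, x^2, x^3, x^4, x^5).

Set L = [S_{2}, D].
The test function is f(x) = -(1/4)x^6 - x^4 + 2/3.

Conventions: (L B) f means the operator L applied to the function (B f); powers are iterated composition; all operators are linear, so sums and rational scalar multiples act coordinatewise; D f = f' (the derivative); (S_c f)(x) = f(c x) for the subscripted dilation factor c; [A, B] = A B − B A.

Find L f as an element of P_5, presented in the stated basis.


D f = -(3/2)x^5 - 4x^3
S_{2} D f = -48x^5 - 32x^3
S_{2} f = -16x^6 - 16x^4 + 2/3
D S_{2} f = -96x^5 - 64x^3
[S_{2}, D] f = 48x^5 + 32x^3

the image equals g(x) = 48x^5 + 32x^3


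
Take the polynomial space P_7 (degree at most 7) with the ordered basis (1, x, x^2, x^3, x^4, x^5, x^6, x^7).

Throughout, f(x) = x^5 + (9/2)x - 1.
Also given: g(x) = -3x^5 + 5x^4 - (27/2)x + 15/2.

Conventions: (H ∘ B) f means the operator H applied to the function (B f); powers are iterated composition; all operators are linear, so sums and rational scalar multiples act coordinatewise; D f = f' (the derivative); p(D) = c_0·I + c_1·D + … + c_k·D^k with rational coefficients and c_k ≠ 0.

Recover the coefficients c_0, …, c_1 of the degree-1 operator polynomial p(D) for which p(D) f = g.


c_0 = -3, c_1 = 1

D^0 f = x^5 + (9/2)x - 1
D^1 f = 5x^4 + 9/2
matching coefficients of g against c_0 f + c_1 Df + … from the top degree down determines the c_i
solution: c_0 = -3, c_1 = 1


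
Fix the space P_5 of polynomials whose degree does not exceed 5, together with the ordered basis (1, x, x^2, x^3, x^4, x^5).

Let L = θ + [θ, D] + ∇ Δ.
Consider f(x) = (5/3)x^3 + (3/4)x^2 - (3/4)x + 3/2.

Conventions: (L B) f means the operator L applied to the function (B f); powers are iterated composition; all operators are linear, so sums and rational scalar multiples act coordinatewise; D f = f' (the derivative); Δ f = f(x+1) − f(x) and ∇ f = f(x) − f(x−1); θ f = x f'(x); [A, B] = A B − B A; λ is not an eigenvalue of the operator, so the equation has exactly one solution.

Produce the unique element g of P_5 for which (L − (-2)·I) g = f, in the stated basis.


write g with unknown coordinates in the stated basis and equate coefficients in (L − (-2)·I) g = f
solving from the highest basis element down gives g = (1/3)x^3 + (7/16)x^2 - (5/8)x
check: L g = x^3 - (1/8)x^2 + (1/2)x + 3/2
so L g − (-2)·g = (5/3)x^3 + (3/4)x^2 - (3/4)x + 3/2 = f ✓

the result is g(x) = (1/3)x^3 + (7/16)x^2 - (5/8)x


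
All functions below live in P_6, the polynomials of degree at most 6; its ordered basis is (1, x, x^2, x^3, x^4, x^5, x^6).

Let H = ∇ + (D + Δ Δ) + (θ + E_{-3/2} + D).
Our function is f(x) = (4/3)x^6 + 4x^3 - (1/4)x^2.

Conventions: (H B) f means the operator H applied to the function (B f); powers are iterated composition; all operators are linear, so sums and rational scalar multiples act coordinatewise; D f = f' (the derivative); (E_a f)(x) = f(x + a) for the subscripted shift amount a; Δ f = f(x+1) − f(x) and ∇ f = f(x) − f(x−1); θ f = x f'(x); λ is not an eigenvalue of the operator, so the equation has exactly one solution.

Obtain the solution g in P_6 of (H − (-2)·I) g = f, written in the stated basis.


write g with unknown coordinates in the stated basis and equate coefficients in (H − (-2)·I) g = f
solving from the highest basis element down gives g = (4/27)x^6 - (1/6)x^5 - (215/252)x^4 + (2869/4536)x^3 - (6907/1680)x^2 + (24163/7560)x + 337063/68040
check: H g = (28/27)x^6 + (1/3)x^5 + (215/126)x^4 + (6203/2268)x^3 + (6697/840)x^2 - (24163/3780)x - 337063/34020
so H g − (-2)·g = (4/3)x^6 + 4x^3 - (1/4)x^2 = f ✓

g(x) = (4/27)x^6 - (1/6)x^5 - (215/252)x^4 + (2869/4536)x^3 - (6907/1680)x^2 + (24163/7560)x + 337063/68040


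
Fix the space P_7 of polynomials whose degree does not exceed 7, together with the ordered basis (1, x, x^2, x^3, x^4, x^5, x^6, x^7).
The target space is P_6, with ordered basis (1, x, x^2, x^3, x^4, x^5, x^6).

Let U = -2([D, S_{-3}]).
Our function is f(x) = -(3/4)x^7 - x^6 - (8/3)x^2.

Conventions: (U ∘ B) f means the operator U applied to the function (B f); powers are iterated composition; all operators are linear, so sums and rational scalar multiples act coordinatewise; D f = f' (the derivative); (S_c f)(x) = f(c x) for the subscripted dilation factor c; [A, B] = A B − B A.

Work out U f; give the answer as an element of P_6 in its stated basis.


the image equals g(x) = -30618x^6 + 11664x^5 + 128x

S_{-3} f = (6561/4)x^7 - 729x^6 - 24x^2
D S_{-3} f = (45927/4)x^6 - 4374x^5 - 48x
D f = -(21/4)x^6 - 6x^5 - (16/3)x
S_{-3} D f = -(15309/4)x^6 + 1458x^5 + 16x
[D, S_{-3}] f = 15309x^6 - 5832x^5 - 64x
(-2([D, S_{-3}])) f = -30618x^6 + 11664x^5 + 128x


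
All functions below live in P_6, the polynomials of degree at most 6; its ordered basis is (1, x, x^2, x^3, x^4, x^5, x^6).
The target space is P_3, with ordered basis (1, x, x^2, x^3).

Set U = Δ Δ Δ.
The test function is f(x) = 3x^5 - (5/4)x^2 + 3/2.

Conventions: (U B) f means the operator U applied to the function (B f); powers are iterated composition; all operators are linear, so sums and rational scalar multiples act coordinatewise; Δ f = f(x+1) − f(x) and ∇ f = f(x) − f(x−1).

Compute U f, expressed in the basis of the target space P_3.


g(x) = 180x^2 + 540x + 450

Δ f = 15x^4 + 30x^3 + 30x^2 + (25/2)x + 7/4
Δ Δ f = 60x^3 + 180x^2 + 210x + 175/2
Δ Δ Δ f = 180x^2 + 540x + 450


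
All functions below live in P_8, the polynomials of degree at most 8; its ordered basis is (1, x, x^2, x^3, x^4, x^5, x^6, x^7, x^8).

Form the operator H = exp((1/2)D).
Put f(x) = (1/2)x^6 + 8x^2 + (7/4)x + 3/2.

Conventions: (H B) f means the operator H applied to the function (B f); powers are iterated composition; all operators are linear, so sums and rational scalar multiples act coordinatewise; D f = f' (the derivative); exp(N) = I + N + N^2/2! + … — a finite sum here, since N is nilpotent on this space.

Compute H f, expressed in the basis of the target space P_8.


order-1 term: (3/2)x^5 + 8x + 7/8
order-2 term: (15/8)x^4 + 2
order-3 term: (5/4)x^3
order-4 term: (15/32)x^2
order-5 term: (3/32)x
order-6 term: 1/128
the series for exp((1/2)D) f terminates at order 6
exp((1/2)D) f = (1/2)x^6 + (3/2)x^5 + (15/8)x^4 + (5/4)x^3 + (271/32)x^2 + (315/32)x + 561/128

g(x) = (1/2)x^6 + (3/2)x^5 + (15/8)x^4 + (5/4)x^3 + (271/32)x^2 + (315/32)x + 561/128


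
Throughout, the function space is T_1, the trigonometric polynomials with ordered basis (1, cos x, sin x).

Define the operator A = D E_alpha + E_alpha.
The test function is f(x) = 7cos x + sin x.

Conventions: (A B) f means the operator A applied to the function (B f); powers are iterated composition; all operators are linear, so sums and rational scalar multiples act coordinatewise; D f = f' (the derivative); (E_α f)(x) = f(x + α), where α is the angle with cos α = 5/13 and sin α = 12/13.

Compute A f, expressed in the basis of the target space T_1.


E_alpha f = (47/13)cos x - (79/13)sin x
D E_alpha f = -(79/13)cos x - (47/13)sin x
E_alpha f = (47/13)cos x - (79/13)sin x
(D E_alpha + E_alpha) f = -(32/13)cos x - (126/13)sin x

g(x) = -(32/13)cos x - (126/13)sin x


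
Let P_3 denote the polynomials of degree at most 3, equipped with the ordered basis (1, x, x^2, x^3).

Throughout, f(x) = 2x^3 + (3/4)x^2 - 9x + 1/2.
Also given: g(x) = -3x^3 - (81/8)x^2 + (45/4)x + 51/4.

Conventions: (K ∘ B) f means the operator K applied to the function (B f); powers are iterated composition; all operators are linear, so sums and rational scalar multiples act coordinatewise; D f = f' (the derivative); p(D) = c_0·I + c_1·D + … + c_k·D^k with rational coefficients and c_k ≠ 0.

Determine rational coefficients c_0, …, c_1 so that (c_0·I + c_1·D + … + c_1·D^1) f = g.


D^0 f = 2x^3 + (3/4)x^2 - 9x + 1/2
D^1 f = 6x^2 + (3/2)x - 9
matching coefficients of g against c_0 f + c_1 Df + … from the top degree down determines the c_i
solution: c_0 = -3/2, c_1 = -3/2

c_0 = -3/2, c_1 = -3/2


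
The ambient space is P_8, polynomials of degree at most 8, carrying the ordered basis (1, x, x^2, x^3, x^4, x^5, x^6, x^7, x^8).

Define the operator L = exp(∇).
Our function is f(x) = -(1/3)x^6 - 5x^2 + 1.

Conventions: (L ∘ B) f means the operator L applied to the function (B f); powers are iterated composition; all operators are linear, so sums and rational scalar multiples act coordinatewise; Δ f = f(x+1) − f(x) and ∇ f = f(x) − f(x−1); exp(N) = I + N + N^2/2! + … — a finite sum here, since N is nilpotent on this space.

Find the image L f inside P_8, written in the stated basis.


order-1 term: -2x^5 + 5x^4 - (20/3)x^3 + 5x^2 - 12x + 16/3
order-2 term: -5x^4 + 20x^3 - 35x^2 + 30x - 46/3
order-3 term: -(20/3)x^3 + 30x^2 - 50x + 30
order-4 term: -5x^2 + 20x - 65/3
order-5 term: -2x + 5
order-6 term: -1/3
the series for exp(∇) f terminates at order 6
exp(∇) f = -(1/3)x^6 - 2x^5 + (20/3)x^3 - 10x^2 - 14x + 4

the result is g(x) = -(1/3)x^6 - 2x^5 + (20/3)x^3 - 10x^2 - 14x + 4


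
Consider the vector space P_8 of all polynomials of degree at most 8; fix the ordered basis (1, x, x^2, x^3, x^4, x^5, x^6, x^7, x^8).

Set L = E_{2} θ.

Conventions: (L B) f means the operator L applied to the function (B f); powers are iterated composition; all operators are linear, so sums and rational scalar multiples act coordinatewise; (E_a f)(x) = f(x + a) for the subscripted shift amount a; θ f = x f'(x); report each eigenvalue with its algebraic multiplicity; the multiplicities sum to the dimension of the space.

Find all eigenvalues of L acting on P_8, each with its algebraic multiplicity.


λ = 0 (multiplicity 1), λ = 1 (multiplicity 1), λ = 2 (multiplicity 1), λ = 3 (multiplicity 1), λ = 4 (multiplicity 1), λ = 5 (multiplicity 1), λ = 6 (multiplicity 1), λ = 7 (multiplicity 1), λ = 8 (multiplicity 1)

image of 1: 0
image of x: x + 2
image of x^2: 2x^2 + 8x + 8
image of x^3: 3x^3 + 18x^2 + 36x + 24
image of x^4: 4x^4 + 32x^3 + 96x^2 + 128x + 64
image of x^5: 5x^5 + 50x^4 + 200x^3 + 400x^2 + 400x + 160
image of x^6: 6x^6 + 72x^5 + 360x^4 + 960x^3 + 1440x^2 + 1152x + 384
image of x^7: 7x^7 + 98x^6 + 588x^5 + 1960x^4 + 3920x^3 + 4704x^2 + 3136x + 896
image of x^8: 8x^8 + 128x^7 + 896x^6 + 3584x^5 + 8960x^4 + 14336x^3 + 14336x^2 + 8192x + 2048
the matrix is upper triangular; its diagonal is (0, 1, 2, 3, 4, 5, 6, 7, 8)
for a triangular matrix the eigenvalues are the diagonal entries, with algebraic multiplicity their repetition count


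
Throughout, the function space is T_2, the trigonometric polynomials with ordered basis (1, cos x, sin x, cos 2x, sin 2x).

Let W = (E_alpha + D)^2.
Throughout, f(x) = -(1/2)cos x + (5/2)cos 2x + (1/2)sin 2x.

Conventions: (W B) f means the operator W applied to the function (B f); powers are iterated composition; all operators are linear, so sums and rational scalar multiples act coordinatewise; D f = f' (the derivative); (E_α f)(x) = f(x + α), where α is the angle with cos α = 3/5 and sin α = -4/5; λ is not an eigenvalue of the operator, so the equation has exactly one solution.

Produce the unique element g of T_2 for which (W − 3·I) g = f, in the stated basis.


write g with unknown coordinates in the stated basis and equate coefficients in (W − 3·I) g = f
solving from the highest basis element down gives g = (67/362)cos x - (3/181)sin x - (6073/10228)cos 2x - (2161/10228)sin 2x
check: W g = (10/181)cos x - (9/181)sin x + (7351/10228)cos 2x - (1369/10228)sin 2x
so W g − 3·g = -(1/2)cos x + (5/2)cos 2x + (1/2)sin 2x = f ✓

g(x) = (67/362)cos x - (3/181)sin x - (6073/10228)cos 2x - (2161/10228)sin 2x


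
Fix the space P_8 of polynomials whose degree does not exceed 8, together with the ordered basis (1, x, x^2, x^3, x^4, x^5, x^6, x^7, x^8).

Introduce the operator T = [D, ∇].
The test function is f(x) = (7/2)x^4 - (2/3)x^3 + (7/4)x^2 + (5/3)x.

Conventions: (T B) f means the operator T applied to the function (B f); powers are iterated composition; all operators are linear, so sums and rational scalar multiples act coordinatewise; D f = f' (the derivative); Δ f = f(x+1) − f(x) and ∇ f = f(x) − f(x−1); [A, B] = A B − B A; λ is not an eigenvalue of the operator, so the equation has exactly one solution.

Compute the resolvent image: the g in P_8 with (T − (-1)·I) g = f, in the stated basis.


g(x) = (7/2)x^4 - (2/3)x^3 + (7/4)x^2 + (5/3)x

write g with unknown coordinates in the stated basis and equate coefficients in (T − (-1)·I) g = f
solving from the highest basis element down gives g = (7/2)x^4 - (2/3)x^3 + (7/4)x^2 + (5/3)x
check: T g = 0
so T g − (-1)·g = (7/2)x^4 - (2/3)x^3 + (7/4)x^2 + (5/3)x = f ✓


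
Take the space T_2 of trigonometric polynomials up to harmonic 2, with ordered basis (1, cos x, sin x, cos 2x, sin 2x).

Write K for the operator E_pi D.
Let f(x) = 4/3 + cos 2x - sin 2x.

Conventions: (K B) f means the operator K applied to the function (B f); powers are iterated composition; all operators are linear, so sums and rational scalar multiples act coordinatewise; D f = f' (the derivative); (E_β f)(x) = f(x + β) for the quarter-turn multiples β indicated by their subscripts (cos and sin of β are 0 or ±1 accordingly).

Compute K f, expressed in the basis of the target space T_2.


D f = -2cos 2x - 2sin 2x
E_pi D f = -2cos 2x - 2sin 2x

g(x) = -2cos 2x - 2sin 2x


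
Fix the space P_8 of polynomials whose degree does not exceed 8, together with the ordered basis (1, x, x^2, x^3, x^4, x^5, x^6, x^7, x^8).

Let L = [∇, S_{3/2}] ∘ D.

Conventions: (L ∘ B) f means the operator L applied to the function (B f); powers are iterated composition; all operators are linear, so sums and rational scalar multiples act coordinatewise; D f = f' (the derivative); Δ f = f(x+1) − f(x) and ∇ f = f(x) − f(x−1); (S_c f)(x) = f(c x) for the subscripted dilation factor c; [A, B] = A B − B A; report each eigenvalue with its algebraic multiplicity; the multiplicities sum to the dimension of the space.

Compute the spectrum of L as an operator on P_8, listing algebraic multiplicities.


image of 1: 0
image of x: 0
image of x^2: 1
image of x^3: (9/2)x - 15/4
image of x^4: (27/2)x^2 - (45/2)x + 19/2
image of x^5: (135/4)x^3 - (675/8)x^2 + (285/4)x - 325/16
image of x^6: (1215/16)x^4 - (2025/8)x^3 + (2565/8)x^2 - (2925/16)x + 633/16
image of x^7: (5103/32)x^5 - (42525/64)x^4 + (17955/16)x^3 - (61425/64)x^2 + (13293/32)x - 4655/64
image of x^8: (5103/16)x^6 - (25515/16)x^5 + (53865/16)x^4 - (61425/16)x^3 + (39879/16)x^2 - (13965/16)x + 2059/16
the matrix is upper triangular; its diagonal is (0, 0, 0, 0, 0, 0, 0, 0, 0)
for a triangular matrix the eigenvalues are the diagonal entries, with algebraic multiplicity their repetition count

λ = 0 (multiplicity 9)


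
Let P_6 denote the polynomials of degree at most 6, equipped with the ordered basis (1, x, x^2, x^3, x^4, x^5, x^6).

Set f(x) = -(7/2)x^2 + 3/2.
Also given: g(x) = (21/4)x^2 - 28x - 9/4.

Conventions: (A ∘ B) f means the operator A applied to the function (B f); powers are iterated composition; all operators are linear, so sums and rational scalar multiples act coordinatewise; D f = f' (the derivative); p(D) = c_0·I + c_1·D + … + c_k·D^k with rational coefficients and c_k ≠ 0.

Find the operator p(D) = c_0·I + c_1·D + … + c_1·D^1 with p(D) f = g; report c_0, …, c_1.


D^0 f = -(7/2)x^2 + 3/2
D^1 f = -7x
matching coefficients of g against c_0 f + c_1 Df + … from the top degree down determines the c_i
solution: c_0 = -3/2, c_1 = 4

c_0 = -3/2, c_1 = 4


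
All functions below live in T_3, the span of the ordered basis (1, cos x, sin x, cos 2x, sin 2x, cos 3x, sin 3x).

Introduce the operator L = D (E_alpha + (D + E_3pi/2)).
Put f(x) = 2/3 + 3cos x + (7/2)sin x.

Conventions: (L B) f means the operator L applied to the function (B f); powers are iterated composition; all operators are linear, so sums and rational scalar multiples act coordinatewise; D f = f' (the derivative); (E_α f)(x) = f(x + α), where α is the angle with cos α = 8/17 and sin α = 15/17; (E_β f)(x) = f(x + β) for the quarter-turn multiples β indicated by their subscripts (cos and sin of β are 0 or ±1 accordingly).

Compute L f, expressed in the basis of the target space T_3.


g(x) = -cos x - (9/2)sin x

E_alpha f = 2/3 + (9/2)cos x - sin x
D f = (7/2)cos x - 3sin x
E_3pi/2 f = 2/3 - (7/2)cos x + 3sin x
(D + E_3pi/2) f = 2/3
(E_alpha + (D + E_3pi/2)) f = 4/3 + (9/2)cos x - sin x
D (E_alpha + (D + E_3pi/2)) f = -cos x - (9/2)sin x


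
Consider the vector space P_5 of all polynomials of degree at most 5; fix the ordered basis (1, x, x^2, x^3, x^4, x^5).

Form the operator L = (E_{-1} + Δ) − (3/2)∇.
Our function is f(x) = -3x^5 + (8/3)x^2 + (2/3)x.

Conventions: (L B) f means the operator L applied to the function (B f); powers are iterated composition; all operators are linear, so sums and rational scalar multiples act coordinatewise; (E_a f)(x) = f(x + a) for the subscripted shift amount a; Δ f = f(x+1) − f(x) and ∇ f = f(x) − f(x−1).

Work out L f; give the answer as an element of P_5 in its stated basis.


E_{-1} f = -3x^5 + 15x^4 - 30x^3 + (98/3)x^2 - (59/3)x + 5
Δ f = -15x^4 - 30x^3 - 30x^2 - (29/3)x + 1/3
(E_{-1} + Δ) f = -3x^5 - 60x^3 + (8/3)x^2 - (88/3)x + 16/3
∇ f = -15x^4 + 30x^3 - 30x^2 + (61/3)x - 5
(-(3/2)∇) f = (45/2)x^4 - 45x^3 + 45x^2 - (61/2)x + 15/2
((E_{-1} + Δ) − (3/2)∇) f = -3x^5 + (45/2)x^4 - 105x^3 + (143/3)x^2 - (359/6)x + 77/6

g(x) = -3x^5 + (45/2)x^4 - 105x^3 + (143/3)x^2 - (359/6)x + 77/6


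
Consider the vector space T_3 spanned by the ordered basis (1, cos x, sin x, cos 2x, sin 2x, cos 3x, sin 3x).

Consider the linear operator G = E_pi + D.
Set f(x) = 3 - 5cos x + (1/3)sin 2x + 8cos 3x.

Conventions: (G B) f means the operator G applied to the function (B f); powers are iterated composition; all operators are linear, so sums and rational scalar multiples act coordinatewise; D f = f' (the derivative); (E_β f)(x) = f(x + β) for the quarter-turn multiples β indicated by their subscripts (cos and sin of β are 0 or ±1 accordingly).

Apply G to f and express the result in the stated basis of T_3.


the image equals g(x) = 3 + 5cos x + 5sin x + (2/3)cos 2x + (1/3)sin 2x - 8cos 3x - 24sin 3x

E_pi f = 3 + 5cos x + (1/3)sin 2x - 8cos 3x
D f = 5sin x + (2/3)cos 2x - 24sin 3x
(E_pi + D) f = 3 + 5cos x + 5sin x + (2/3)cos 2x + (1/3)sin 2x - 8cos 3x - 24sin 3x


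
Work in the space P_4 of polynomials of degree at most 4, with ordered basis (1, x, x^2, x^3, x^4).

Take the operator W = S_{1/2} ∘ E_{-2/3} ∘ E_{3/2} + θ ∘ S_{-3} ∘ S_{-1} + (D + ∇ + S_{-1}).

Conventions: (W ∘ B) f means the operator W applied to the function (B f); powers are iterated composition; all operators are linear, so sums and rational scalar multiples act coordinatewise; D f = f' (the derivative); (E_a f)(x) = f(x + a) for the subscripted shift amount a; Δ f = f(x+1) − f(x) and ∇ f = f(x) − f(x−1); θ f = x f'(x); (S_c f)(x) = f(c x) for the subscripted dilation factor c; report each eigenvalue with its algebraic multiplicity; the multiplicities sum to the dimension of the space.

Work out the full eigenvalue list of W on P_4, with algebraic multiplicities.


λ = 2 (multiplicity 1), λ = 5/2 (multiplicity 1), λ = 77/4 (multiplicity 1), λ = 641/8 (multiplicity 1), λ = 5201/16 (multiplicity 1)

image of 1: 2
image of x: (5/2)x + 17/6
image of x^2: (77/4)x^2 + (29/6)x - 11/36
image of x^3: (641/8)x^3 + (53/8)x^2 - (47/24)x + 341/216
image of x^4: (5201/16)x^4 + (101/12)x^3 - (119/24)x^2 + (557/108)x - 671/1296
the matrix is upper triangular; its diagonal is (2, 5/2, 77/4, 641/8, 5201/16)
for a triangular matrix the eigenvalues are the diagonal entries, with algebraic multiplicity their repetition count


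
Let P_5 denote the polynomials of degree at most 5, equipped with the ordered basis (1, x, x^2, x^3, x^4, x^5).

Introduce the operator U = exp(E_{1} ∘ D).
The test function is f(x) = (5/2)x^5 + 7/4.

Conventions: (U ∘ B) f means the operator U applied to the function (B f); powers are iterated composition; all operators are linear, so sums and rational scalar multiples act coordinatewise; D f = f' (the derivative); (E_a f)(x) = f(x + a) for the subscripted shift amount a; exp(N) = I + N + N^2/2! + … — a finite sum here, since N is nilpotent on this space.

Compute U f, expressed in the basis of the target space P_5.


order-1 term: (25/2)x^4 + 50x^3 + 75x^2 + 50x + 25/2
order-2 term: 25x^3 + 150x^2 + 300x + 200
order-3 term: 25x^2 + 150x + 225
order-4 term: (25/2)x + 50
order-5 term: 5/2
the series for exp(E_{1} ∘ D) f terminates at order 5
exp(E_{1} ∘ D) f = (5/2)x^5 + (25/2)x^4 + 75x^3 + 250x^2 + (1025/2)x + 1967/4

g(x) = (5/2)x^5 + (25/2)x^4 + 75x^3 + 250x^2 + (1025/2)x + 1967/4


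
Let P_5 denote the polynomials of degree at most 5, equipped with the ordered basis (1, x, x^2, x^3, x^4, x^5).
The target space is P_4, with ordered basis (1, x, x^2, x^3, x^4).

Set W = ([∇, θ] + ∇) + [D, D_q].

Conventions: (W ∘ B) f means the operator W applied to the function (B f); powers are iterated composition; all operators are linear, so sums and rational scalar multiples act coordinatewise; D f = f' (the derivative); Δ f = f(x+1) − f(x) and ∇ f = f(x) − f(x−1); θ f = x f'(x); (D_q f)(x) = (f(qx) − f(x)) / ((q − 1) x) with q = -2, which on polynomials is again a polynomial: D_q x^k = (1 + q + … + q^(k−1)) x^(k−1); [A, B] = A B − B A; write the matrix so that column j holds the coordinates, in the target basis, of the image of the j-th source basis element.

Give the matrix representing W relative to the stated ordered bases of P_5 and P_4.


image of 1: 0
image of x: 2
image of x^2: 4x - 6
image of x^3: 6x^2 + 4
image of x^4: 8x^3 - 45x^2 + 16x - 5
image of x^5: 10x^4 + 39x^3 + 40x^2 - 25x + 6
each image's coordinates form column j of the matrix

the matrix is [[0, 2, -6, 4, -5, 6]; [0, 0, 4, 0, 16, -25]; [0, 0, 0, 6, -45, 40]; [0, 0, 0, 0, 8, 39]; [0, 0, 0, 0, 0, 10]] (rows listed top to bottom)


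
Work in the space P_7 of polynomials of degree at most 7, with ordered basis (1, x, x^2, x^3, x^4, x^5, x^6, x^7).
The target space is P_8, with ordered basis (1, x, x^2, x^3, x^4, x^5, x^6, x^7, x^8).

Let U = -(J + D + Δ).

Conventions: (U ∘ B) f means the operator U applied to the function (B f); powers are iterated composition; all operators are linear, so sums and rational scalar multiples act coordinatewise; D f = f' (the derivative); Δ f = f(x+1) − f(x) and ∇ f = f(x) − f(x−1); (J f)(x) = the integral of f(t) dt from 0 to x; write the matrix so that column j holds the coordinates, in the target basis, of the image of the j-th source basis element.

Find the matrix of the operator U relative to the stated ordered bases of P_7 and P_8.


the matrix is [[0, -2, -1, -1, -1, -1, -1, -1]; [-1, 0, -4, -3, -4, -5, -6, -7]; [0, -1/2, 0, -6, -6, -10, -15, -21]; [0, 0, -1/3, 0, -8, -10, -20, -35]; [0, 0, 0, -1/4, 0, -10, -15, -35]; [0, 0, 0, 0, -1/5, 0, -12, -21]; [0, 0, 0, 0, 0, -1/6, 0, -14]; [0, 0, 0, 0, 0, 0, -1/7, 0]; [0, 0, 0, 0, 0, 0, 0, -1/8]] (rows listed top to bottom)

image of 1: -x
image of x: -(1/2)x^2 - 2
image of x^2: -(1/3)x^3 - 4x - 1
image of x^3: -(1/4)x^4 - 6x^2 - 3x - 1
image of x^4: -(1/5)x^5 - 8x^3 - 6x^2 - 4x - 1
image of x^5: -(1/6)x^6 - 10x^4 - 10x^3 - 10x^2 - 5x - 1
image of x^6: -(1/7)x^7 - 12x^5 - 15x^4 - 20x^3 - 15x^2 - 6x - 1
image of x^7: -(1/8)x^8 - 14x^6 - 21x^5 - 35x^4 - 35x^3 - 21x^2 - 7x - 1
each image's coordinates form column j of the matrix
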